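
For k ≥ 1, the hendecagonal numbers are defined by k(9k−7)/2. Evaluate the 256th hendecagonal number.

294016

256·(9·256 − 7)/2 = 256·2297/2 = 294016.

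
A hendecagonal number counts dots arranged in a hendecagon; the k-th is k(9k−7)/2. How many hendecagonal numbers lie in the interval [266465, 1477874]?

The n-th hendecagonal number is n(9n−7)/2.
Smallest index with value ≥ 266465: n = 244 (giving 267058).
Largest index with value ≤ 1477874: n = 573 (giving 1475475).
Indices 244 through 573: 330 terms.

330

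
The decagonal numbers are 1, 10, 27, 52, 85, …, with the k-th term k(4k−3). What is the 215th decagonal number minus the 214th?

1713

Consecutive decagonal numbers differ by 8n − 7: here 8·215 − 7 = 1713.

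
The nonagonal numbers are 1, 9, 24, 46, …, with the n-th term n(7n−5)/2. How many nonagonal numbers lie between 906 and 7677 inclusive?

The n-th nonagonal number is n(7n−5)/2.
Smallest index with value ≥ 906: n = 17 (giving 969).
Largest index with value ≤ 7677: n = 47 (giving 7614).
Indices 17 through 47: 31 terms.

31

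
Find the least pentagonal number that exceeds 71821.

71832

Solve n(3n−1)/2 > 71821 for integer n.
The largest n with value ≤ 71821 is 218 (since 71177 ≤ 71821 < 71832), so the first above is n = 219, value 71832.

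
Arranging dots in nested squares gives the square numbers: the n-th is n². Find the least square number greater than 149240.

149769

Solve n² > 149240 for integer n.
The largest n with value ≤ 149240 is 386 (since 148996 ≤ 149240 < 149769), so the first above is n = 387, value 149769.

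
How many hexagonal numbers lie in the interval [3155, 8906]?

27

The n-th hexagonal number is n(2n−1).
Smallest index with value ≥ 3155: n = 40 (giving 3160).
Largest index with value ≤ 8906: n = 66 (giving 8646).
Indices 40 through 66: 27 terms.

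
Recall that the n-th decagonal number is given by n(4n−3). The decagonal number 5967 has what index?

39

Set n(4n−3) = 5967, giving 4n² − 3n − 5967 = 0.
The discriminant is 9 + 16·5967 = 95481, and √95481 = 309.
So n = (3 + 309) / 8 = 312/8 = 39.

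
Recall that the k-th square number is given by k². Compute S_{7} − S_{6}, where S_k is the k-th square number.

n² − (n−1)² = 2n − 1, so 7² − 6² = 2·7 − 1 = 13.

13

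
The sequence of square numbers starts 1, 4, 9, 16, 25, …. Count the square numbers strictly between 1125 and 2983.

21

The n-th square number is n².
Smallest index with value > 1125: n = 34 (giving 1156).
Largest index with value < 2983: n = 54 (giving 2916).
Indices 34 through 54: 21 terms.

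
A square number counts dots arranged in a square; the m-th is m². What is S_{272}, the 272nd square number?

73984

272² = 73984.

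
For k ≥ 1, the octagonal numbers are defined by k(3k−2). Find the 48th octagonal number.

6816

48·(3·48 − 2) = 48·142 = 6816.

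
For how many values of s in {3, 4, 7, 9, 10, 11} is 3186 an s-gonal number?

s = 3: P(3, 79) = 3160 and P(3, 80) = 3240; 3186 is not s-gonal.
s = 4: P(4, 56) = 3136 and P(4, 57) = 3249; 3186 is not s-gonal.
s = 7: P(7, 36) = 3186. ✓
s = 9: P(9, 30) = 3075 and P(9, 31) = 3286; 3186 is not s-gonal.
s = 10: P(10, 28) = 3052 and P(10, 29) = 3277; 3186 is not s-gonal.
s = 11: P(11, 27) = 3186. ✓
Hits: s ∈ {7, 11} → 2.

2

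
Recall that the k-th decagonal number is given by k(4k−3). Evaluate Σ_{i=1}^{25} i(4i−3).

Σ i(4i−3) = 4Σi² − 3Σi over i = 1..25.
Σi = 325 and Σi² = 5525.
4·5525 − 3·325 = 21125.

21125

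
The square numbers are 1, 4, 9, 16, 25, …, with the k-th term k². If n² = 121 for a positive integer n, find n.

We need n² = 121, so n = √121 = 11.
Check: 11² = 121. ✓

11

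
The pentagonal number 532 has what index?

Set n(3n−1)/2 = 532, giving 3n² − n − 1064 = 0.
The discriminant is 1 + 24·532 = 12769, and √12769 = 113.
So n = (1 + 113) / 6 = 114/6 = 19.
Check: 19·(3·19 − 1)/2 = 532. ✓

19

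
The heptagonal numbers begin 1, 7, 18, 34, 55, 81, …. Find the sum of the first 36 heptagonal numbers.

Σ i(5i−3)/2 = (5Σi² − 3Σi) / 2 over i = 1..36.
Σi = 666 and Σi² = 16206.
(5·16206 − 3·666) / 2 = 79032/2 = 39516.

39516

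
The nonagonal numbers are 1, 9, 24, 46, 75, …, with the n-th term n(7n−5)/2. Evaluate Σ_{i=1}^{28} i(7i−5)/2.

25984

Σ i(7i−5)/2 = (7Σi² − 5Σi) / 2 over i = 1..28.
Σi = 406 and Σi² = 7714.
(7·7714 − 5·406) / 2 = 51968/2 = 25984.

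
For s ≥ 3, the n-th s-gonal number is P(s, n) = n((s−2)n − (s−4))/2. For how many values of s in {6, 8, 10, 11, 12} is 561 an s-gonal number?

2

s = 6: P(6, 17) = 561. ✓
s = 8: P(8, 14) = 560 and P(8, 15) = 645; 561 is not s-gonal.
s = 10: P(10, 12) = 540 and P(10, 13) = 637; 561 is not s-gonal.
s = 11: P(11, 11) = 506 and P(11, 12) = 606; 561 is not s-gonal.
s = 12: P(12, 11) = 561. ✓
Hits: s ∈ {6, 12} → 2.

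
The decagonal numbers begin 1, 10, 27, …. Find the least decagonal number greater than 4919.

5076

Solve n(4n−3) > 4919 for integer n.
The largest n with value ≤ 4919 is 35 (since 4795 ≤ 4919 < 5076), so the first above is n = 36, value 5076.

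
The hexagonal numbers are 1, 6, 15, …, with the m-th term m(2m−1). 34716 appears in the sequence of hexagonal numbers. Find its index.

132

Set n(2n−1) = 34716, giving 2n² − n − 34716 = 0.
The discriminant is 1 + 8·34716 = 277729, and √277729 = 527.
So n = (1 + 527) / 4 = 528/4 = 132.
Check: 132·(2·132 − 1) = 34716. ✓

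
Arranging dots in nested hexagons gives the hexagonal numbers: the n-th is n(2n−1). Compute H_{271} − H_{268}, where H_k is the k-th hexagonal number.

3231

271·(2·271 − 1) = 146611 and 268·(2·268 − 1) = 143380.
Difference: 146611 − 143380 = 3231.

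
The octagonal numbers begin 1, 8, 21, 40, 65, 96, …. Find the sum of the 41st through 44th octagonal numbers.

Σ i(3i−2) = 3Σi² − 2Σi over i = 41..44.
Σi = 990 − 820 = 170 and Σi² = 29370 − 22140 = 7230.
3·7230 − 2·170 = 21350.

21350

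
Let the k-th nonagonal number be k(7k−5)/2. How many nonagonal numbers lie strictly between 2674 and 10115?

26

The n-th nonagonal number is n(7n−5)/2.
Smallest index with value > 2674: n = 29 (giving 2871).
Largest index with value < 10115: n = 54 (giving 10071).
Indices 29 through 54: 26 terms.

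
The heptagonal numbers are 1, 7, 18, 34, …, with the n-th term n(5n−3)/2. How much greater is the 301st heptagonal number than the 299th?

2997

301·(5·301 − 3)/2 = 226051 and 299·(5·299 − 3)/2 = 223054.
Difference: 226051 − 223054 = 2997.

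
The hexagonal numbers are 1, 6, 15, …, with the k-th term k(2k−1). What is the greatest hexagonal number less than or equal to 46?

Solve n(2n−1) ≤ 46 for integer n.
n = 5 gives 45 ≤ 46, while n = 6 gives 66 > 46; so the answer is 45.

45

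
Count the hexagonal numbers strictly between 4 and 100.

The n-th hexagonal number is n(2n−1).
Smallest index with value > 4: n = 2 (giving 6).
Largest index with value < 100: n = 7 (giving 91).
Indices 2 through 7: 6 terms.

6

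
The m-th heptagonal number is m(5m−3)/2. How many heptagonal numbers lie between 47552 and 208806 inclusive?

151

The n-th heptagonal number is n(5n−3)/2.
Smallest index with value ≥ 47552: n = 139 (giving 48094).
Largest index with value ≤ 208806: n = 289 (giving 208369).
Indices 139 through 289: 151 terms.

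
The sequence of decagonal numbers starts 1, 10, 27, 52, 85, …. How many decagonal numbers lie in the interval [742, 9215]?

The n-th decagonal number is n(4n−3).
Smallest index with value ≥ 742: n = 14 (giving 742).
Largest index with value ≤ 9215: n = 48 (giving 9072).
Indices 14 through 48: 35 terms.

35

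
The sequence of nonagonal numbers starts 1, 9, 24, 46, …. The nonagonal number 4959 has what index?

Set n(7n−5)/2 = 4959, giving 7n² − 5n − 9918 = 0.
So n = (5 + 527) / 14 = 532/14 = 38.
Check: 38·(7·38 − 5)/2 = 4959. ✓

38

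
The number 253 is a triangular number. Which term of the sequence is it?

22

Set n(n+1)/2 = 253, giving n² + n − 506 = 0.
The discriminant is 1 + 8·253 = 2025, and √2025 = 45.
So n = (-1 + 45) / 2 = 44/2 = 22.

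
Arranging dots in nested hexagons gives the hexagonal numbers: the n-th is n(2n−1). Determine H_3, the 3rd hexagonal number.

15

3·(2·3 − 1) = 3·5 = 15.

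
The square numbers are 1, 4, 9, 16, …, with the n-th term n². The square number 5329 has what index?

We need n² = 5329, so n = √5329 = 73.

73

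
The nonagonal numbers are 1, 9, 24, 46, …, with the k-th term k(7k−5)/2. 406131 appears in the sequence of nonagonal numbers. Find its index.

Set n(7n−5)/2 = 406131, giving 7n² − 5n − 812262 = 0.
The discriminant is 25 + 56·406131 = 22743361, and √22743361 = 4769.
So n = (5 + 4769) / 14 = 4774/14 = 341.

341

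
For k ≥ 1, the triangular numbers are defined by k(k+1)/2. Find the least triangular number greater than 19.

21

Solve n(n+1)/2 > 19 for integer n.
The largest n with value ≤ 19 is 5 (since 15 ≤ 19 < 21), so the first above is n = 6, value 21.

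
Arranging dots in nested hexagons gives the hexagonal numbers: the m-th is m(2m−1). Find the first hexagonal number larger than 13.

Solve n(2n−1) > 13 for integer n.
The largest n with value ≤ 13 is 2 (since 6 ≤ 13 < 15), so the first above is n = 3, value 15.

15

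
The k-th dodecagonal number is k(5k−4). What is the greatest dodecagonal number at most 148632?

Solve n(5n−4) ≤ 148632 for integer n.
n = 172 gives 147232 ≤ 148632, while n = 173 gives 148953 > 148632; so the answer is 147232.

147232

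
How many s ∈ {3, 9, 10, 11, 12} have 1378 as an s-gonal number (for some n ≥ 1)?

s = 3: P(3, 52) = 1378. ✓
s = 9: P(9, 20) = 1350 and P(9, 21) = 1491; 1378 is not s-gonal.
s = 10: P(10, 18) = 1242 and P(10, 19) = 1387; 1378 is not s-gonal.
s = 11: P(11, 17) = 1241 and P(11, 18) = 1395; 1378 is not s-gonal.
s = 12: P(12, 17) = 1377 and P(12, 18) = 1548; 1378 is not s-gonal.
Hits: s ∈ {3} → 1.

1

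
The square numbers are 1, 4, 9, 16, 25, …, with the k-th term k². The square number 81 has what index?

We need n² = 81, so n = √81 = 9.

9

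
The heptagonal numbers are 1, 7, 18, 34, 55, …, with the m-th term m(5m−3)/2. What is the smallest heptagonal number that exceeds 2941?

3010

Solve n(5n−3)/2 > 2941 for integer n.
The largest n with value ≤ 2941 is 34 (since 2839 ≤ 2941 < 3010), so the first above is n = 35, value 3010.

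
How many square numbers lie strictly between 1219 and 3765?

The n-th square number is n².
Smallest index with value > 1219: n = 35 (giving 1225).
Largest index with value < 3765: n = 61 (giving 3721).
Indices 35 through 61: 27 terms.

27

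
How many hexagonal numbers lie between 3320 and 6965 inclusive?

19

The n-th hexagonal number is n(2n−1).
Smallest index with value ≥ 3320: n = 41 (giving 3321).
Largest index with value ≤ 6965: n = 59 (giving 6903).
Indices 41 through 59: 19 terms.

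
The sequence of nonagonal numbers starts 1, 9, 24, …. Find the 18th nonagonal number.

18·(7·18 − 5)/2 = 18·121/2 = 1089.

1089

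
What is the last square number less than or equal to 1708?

Solve n² ≤ 1708 for integer n.
n = 41 gives 1681 ≤ 1708, while n = 42 gives 1764 > 1708; so the answer is 1681.

1681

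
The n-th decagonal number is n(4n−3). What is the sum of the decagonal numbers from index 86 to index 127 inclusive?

Σ i(4i−3) = 4Σi² − 3Σi over i = 86..127.
Σi = 8128 − 3655 = 4473 and Σi² = 690880 − 208335 = 482545.
4·482545 − 3·4473 = 1916761.

1916761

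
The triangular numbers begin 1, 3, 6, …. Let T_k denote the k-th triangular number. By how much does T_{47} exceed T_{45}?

93

47·48/2 = 1128 and 45·46/2 = 1035.
Difference: 1128 − 1035 = 93.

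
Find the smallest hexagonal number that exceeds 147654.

Solve n(2n−1) > 147654 for integer n.
The largest n with value ≤ 147654 is 271 (since 146611 ≤ 147654 < 147696), so the first above is n = 272, value 147696.

147696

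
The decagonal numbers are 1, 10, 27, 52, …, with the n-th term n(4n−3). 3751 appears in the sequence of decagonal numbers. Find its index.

31

Set n(4n−3) = 3751, giving 4n² − 3n − 3751 = 0.
The discriminant is 9 + 16·3751 = 60025, and √60025 = 245.
So n = (3 + 245) / 8 = 248/8 = 31.
Check: 31·(4·31 − 3) = 3751. ✓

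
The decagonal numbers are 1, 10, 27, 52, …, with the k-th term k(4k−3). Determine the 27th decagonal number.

2835

27·(4·27 − 3) = 27·105 = 2835.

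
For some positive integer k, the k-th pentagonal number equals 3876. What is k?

51

Set n(3n−1)/2 = 3876, giving 3n² − n − 7752 = 0.
So n = (1 + 305) / 6 = 306/6 = 51.
Check: 51·(3·51 − 1)/2 = 3876. ✓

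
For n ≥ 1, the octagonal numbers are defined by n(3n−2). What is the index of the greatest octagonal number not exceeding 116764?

197

Solve n(3n−2) ≤ 116764 for integer n.
n = 197 gives 116033 ≤ 116764, while n = 198 gives 117216 > 116764; so the answer is index 197.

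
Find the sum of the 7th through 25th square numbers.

Σ_{i=7}^{25} i² = 5525 − 91 = 5434.

5434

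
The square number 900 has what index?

We need n² = 900, so n = √900 = 30.

30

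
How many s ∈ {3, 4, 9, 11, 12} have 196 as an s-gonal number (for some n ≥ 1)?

s = 3: P(3, 19) = 190 and P(3, 20) = 210; 196 is not s-gonal.
s = 4: P(4, 14) = 196. ✓
s = 9: P(9, 7) = 154 and P(9, 8) = 204; 196 is not s-gonal.
s = 11: P(11, 7) = 196. ✓
s = 12: P(12, 6) = 156 and P(12, 7) = 217; 196 is not s-gonal.
Hits: s ∈ {4, 11} → 2.

2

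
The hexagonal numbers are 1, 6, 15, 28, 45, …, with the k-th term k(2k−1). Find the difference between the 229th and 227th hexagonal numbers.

1822

229·(2·229 − 1) = 104653 and 227·(2·227 − 1) = 102831.
Difference: 104653 − 102831 = 1822.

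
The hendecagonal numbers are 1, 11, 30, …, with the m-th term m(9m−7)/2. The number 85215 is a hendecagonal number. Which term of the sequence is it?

Set n(9n−7)/2 = 85215, giving 9n² − 7n − 170430 = 0.
The discriminant is 49 + 72·85215 = 6135529, and √6135529 = 2477.
So n = (7 + 2477) / 18 = 2484/18 = 138.

138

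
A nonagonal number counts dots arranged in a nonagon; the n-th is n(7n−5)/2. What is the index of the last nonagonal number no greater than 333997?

309

Solve n(7n−5)/2 ≤ 333997 for integer n.
n = 309 gives 333411 ≤ 333997, while n = 310 gives 335575 > 333997; so the answer is index 309.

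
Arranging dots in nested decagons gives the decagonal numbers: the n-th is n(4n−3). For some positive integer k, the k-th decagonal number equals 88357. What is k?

Set n(4n−3) = 88357, giving 4n² − 3n − 88357 = 0.
The discriminant is 9 + 16·88357 = 1413721, and √1413721 = 1189.
So n = (3 + 1189) / 8 = 1192/8 = 149.
Check: 149·(4·149 − 3) = 88357. ✓

149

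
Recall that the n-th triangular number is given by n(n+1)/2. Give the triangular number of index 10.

10·11/2 = 110/2 = 55.

55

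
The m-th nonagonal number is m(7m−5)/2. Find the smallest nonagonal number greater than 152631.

153825

Solve n(7n−5)/2 > 152631 for integer n.
The largest n with value ≤ 152631 is 209 (since 152361 ≤ 152631 < 153825), so the first above is n = 210, value 153825.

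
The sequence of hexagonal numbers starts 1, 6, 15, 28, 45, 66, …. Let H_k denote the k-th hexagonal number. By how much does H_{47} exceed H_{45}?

47·(2·47 − 1) = 4371 and 45·(2·45 − 1) = 4005.
Difference: 4371 − 4005 = 366.

366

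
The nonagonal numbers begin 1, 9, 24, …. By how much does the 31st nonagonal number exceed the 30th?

Consecutive nonagonal numbers differ by 7n − 6: here 7·31 − 6 = 211.

211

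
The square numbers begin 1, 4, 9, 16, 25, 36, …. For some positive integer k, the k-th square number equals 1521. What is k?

39

We need n² = 1521, so n = √1521 = 39.
Check: 39² = 1521. ✓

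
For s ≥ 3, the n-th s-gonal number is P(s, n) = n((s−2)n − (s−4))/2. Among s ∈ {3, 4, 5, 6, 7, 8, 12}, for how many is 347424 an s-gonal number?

1

s = 3: P(3, 833) = 347361 and P(3, 834) = 348195; 347424 is not s-gonal.
s = 4: P(4, 589) = 346921 and P(4, 590) = 348100; 347424 is not s-gonal.
s = 5: P(5, 481) = 346801 and P(5, 482) = 348245; 347424 is not s-gonal.
s = 6: P(6, 417) = 347361 and P(6, 418) = 349030; 347424 is not s-gonal.
s = 7: P(7, 373) = 347263 and P(7, 374) = 349129; 347424 is not s-gonal.
s = 8: P(8, 340) = 346120 and P(8, 341) = 348161; 347424 is not s-gonal.
s = 12: P(12, 264) = 347424. ✓
Hits: s ∈ {12} → 1.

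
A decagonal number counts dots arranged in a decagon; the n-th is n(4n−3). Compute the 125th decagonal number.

The 125th decagonal number is n(4n−3) with n = 125.
125·(4·125 − 3) = 125·497 = 62125.

62125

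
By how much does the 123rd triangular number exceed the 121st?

245

123·124/2 = 7626 and 121·122/2 = 7381.
Difference: 7626 − 7381 = 245.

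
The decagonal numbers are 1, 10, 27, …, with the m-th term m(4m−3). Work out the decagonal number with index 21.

1701

The 21st decagonal number is n(4n−3) with n = 21.
21·(4·21 − 3) = 21·81 = 1701.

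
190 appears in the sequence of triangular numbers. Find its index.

19

Set n(n+1)/2 = 190, giving n² + n − 380 = 0.
The discriminant is 1 + 8·190 = 1521, and √1521 = 39.
So n = (-1 + 39) / 2 = 38/2 = 19.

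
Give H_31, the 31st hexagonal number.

The 31st hexagonal number is n(2n−1) with n = 31.
31·(2·31 − 1) = 31·61 = 1891.

1891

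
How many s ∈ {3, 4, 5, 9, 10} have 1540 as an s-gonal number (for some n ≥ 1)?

2

s = 3: P(3, 55) = 1540. ✓
s = 4: P(4, 39) = 1521 and P(4, 40) = 1600; 1540 is not s-gonal.
s = 5: P(5, 32) = 1520 and P(5, 33) = 1617; 1540 is not s-gonal.
s = 9: P(9, 21) = 1491 and P(9, 22) = 1639; 1540 is not s-gonal.
s = 10: P(10, 20) = 1540. ✓
Hits: s ∈ {3, 10} → 2.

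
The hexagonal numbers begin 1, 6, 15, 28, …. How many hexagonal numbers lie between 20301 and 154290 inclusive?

The n-th hexagonal number is n(2n−1).
Smallest index with value ≥ 20301: n = 101 (giving 20301).
Largest index with value ≤ 154290: n = 278 (giving 154290).
Indices 101 through 278: 178 terms.

178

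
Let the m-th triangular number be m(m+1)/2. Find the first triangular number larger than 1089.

1128

Solve n(n+1)/2 > 1089 for integer n.
The largest n with value ≤ 1089 is 46 (since 1081 ≤ 1089 < 1128), so the first above is n = 47, value 1128.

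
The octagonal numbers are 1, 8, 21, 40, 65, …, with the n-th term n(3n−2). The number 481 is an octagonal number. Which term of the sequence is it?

Set n(3n−2) = 481, giving 3n² − 2n − 481 = 0.
The discriminant is 4 + 12·481 = 5776, and √5776 = 76.
So n = (2 + 76) / 6 = 78/6 = 13.

13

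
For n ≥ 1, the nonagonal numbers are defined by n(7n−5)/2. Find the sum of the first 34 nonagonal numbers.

46410

Σ i(7i−5)/2 = (7Σi² − 5Σi) / 2 over i = 1..34.
Σi = 595 and Σi² = 13685.
(7·13685 − 5·595) / 2 = 92820/2 = 46410.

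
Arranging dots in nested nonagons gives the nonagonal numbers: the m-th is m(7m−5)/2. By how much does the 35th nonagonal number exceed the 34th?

239

Consecutive nonagonal numbers differ by 7n − 6: here 7·35 − 6 = 239.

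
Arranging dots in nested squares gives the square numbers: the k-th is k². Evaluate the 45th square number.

2025

The 45th square number is n² with n = 45.
45² = 2025.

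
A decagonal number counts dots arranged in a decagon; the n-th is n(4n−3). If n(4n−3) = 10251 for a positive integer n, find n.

Set n(4n−3) = 10251, giving 4n² − 3n − 10251 = 0.
The discriminant is 9 + 16·10251 = 164025, and √164025 = 405.
So n = (3 + 405) / 8 = 408/8 = 51.
Check: 51·(4·51 − 3) = 10251. ✓

51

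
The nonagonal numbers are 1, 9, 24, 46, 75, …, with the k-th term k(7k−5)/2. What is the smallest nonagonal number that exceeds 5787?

Solve n(7n−5)/2 > 5787 for integer n.
The largest n with value ≤ 5787 is 41 (since 5781 ≤ 5787 < 6069), so the first above is n = 42, value 6069.

6069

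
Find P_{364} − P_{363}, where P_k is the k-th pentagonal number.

1090

Consecutive pentagonal numbers differ by 3n − 2: here 3·364 − 2 = 1090.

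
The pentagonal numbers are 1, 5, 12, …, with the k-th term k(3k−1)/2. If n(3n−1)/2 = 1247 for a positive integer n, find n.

Set n(3n−1)/2 = 1247, giving 3n² − n − 2494 = 0.
The discriminant is 1 + 24·1247 = 29929, and √29929 = 173.
So n = (1 + 173) / 6 = 174/6 = 29.

29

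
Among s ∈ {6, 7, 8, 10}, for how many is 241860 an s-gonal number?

1

s = 6: P(6, 348) = 241860. ✓
s = 7: P(7, 311) = 241336 and P(7, 312) = 242892; 241860 is not s-gonal.
s = 8: P(8, 284) = 241400 and P(8, 285) = 243105; 241860 is not s-gonal.
s = 10: P(10, 246) = 241326 and P(10, 247) = 243295; 241860 is not s-gonal.
Hits: s ∈ {6} → 1.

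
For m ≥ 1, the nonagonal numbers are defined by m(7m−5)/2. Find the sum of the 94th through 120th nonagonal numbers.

Σ i(7i−5)/2 = (7Σi² − 5Σi) / 2 over i = 94..120.
Σi = 7260 − 4371 = 2889 and Σi² = 583220 − 272459 = 310761.
(7·310761 − 5·2889) / 2 = 2160882/2 = 1080441.

1080441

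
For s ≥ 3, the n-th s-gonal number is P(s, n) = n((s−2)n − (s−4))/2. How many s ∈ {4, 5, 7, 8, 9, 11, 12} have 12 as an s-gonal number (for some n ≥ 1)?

s = 4: P(4, 3) = 9 and P(4, 4) = 16; 12 is not s-gonal.
s = 5: P(5, 3) = 12. ✓
s = 7: P(7, 2) = 7 and P(7, 3) = 18; 12 is not s-gonal.
s = 8: P(8, 2) = 8 and P(8, 3) = 21; 12 is not s-gonal.
s = 9: P(9, 2) = 9 and P(9, 3) = 24; 12 is not s-gonal.
s = 11: P(11, 2) = 11 and P(11, 3) = 30; 12 is not s-gonal.
s = 12: P(12, 2) = 12. ✓
Hits: s ∈ {5, 12} → 2.

2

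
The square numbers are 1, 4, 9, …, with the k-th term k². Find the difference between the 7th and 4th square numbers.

7² = 49 and 4² = 16.
Difference: 49 − 16 = 33.

33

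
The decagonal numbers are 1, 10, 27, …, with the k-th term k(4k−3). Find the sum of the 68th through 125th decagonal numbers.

Σ i(4i−3) = 4Σi² − 3Σi over i = 68..125.
Σi = 7875 − 2278 = 5597 and Σi² = 658875 − 102510 = 556365.
4·556365 − 3·5597 = 2208669.

2208669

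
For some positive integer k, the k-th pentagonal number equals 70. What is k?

7

Set n(3n−1)/2 = 70, giving 3n² − n − 140 = 0.
The discriminant is 1 + 24·70 = 1681, and √1681 = 41.
So n = (1 + 41) / 6 = 42/6 = 7.
Check: 7·(3·7 − 1)/2 = 70. ✓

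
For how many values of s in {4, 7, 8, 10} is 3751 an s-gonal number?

s = 4: P(4, 61) = 3721 and P(4, 62) = 3844; 3751 is not s-gonal.
s = 7: P(7, 39) = 3744 and P(7, 40) = 3940; 3751 is not s-gonal.
s = 8: P(8, 35) = 3605 and P(8, 36) = 3816; 3751 is not s-gonal.
s = 10: P(10, 31) = 3751. ✓
Hits: s ∈ {10} → 1.

1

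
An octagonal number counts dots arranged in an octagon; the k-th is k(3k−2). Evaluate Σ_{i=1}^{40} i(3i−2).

64780

Σ i(3i−2) = 3Σi² − 2Σi over i = 1..40.
Σi = 820 and Σi² = 22140.
3·22140 − 2·820 = 64780.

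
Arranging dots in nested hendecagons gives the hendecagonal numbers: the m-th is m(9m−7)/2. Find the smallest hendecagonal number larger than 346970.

Solve n(9n−7)/2 > 346970 for integer n.
The largest n with value ≤ 346970 is 278 (since 346805 ≤ 346970 < 349308), so the first above is n = 279, value 349308.

349308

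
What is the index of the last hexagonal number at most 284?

12

Solve n(2n−1) ≤ 284 for integer n.
n = 12 gives 276 ≤ 284, while n = 13 gives 325 > 284; so the answer is index 12.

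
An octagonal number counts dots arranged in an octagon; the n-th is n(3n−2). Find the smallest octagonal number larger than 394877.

396760

Solve n(3n−2) > 394877 for integer n.
The largest n with value ≤ 394877 is 363 (since 394581 ≤ 394877 < 396760), so the first above is n = 364, value 396760.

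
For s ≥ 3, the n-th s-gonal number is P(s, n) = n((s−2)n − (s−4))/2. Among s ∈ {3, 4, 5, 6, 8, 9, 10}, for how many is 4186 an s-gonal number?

s = 3: P(3, 91) = 4186. ✓
s = 4: P(4, 64) = 4096 and P(4, 65) = 4225; 4186 is not s-gonal.
s = 5: P(5, 52) = 4030 and P(5, 53) = 4187; 4186 is not s-gonal.
s = 6: P(6, 46) = 4186. ✓
s = 8: P(8, 37) = 4033 and P(8, 38) = 4256; 4186 is not s-gonal.
s = 9: P(9, 34) = 3961 and P(9, 35) = 4200; 4186 is not s-gonal.
s = 10: P(10, 32) = 4000 and P(10, 33) = 4257; 4186 is not s-gonal.
Hits: s ∈ {3, 6} → 2.

2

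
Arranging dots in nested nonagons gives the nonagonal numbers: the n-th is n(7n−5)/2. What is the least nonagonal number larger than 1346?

Solve n(7n−5)/2 > 1346 for integer n.
The largest n with value ≤ 1346 is 19 (since 1216 ≤ 1346 < 1350), so the first above is n = 20, value 1350.

1350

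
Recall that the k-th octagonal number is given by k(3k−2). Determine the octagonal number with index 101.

101·(3·101 − 2) = 101·301 = 30401.

30401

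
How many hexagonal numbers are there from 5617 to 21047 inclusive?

49

The n-th hexagonal number is n(2n−1).
Smallest index with value ≥ 5617: n = 54 (giving 5778).
Largest index with value ≤ 21047: n = 102 (giving 20706).
Indices 54 through 102: 49 terms.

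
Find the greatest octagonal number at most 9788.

9633

Solve n(3n−2) ≤ 9788 for integer n.
n = 57 gives 9633 ≤ 9788, while n = 58 gives 9976 > 9788; so the answer is 9633.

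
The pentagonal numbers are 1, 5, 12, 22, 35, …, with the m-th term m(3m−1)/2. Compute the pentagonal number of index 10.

145

The 10th pentagonal number is n(3n−1)/2 with n = 10.
10·(3·10 − 1)/2 = 10·29/2 = 145.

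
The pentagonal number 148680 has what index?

Set n(3n−1)/2 = 148680, giving 3n² − n − 297360 = 0.
The discriminant is 1 + 24·148680 = 3568321, and √3568321 = 1889.
So n = (1 + 1889) / 6 = 1890/6 = 315.

315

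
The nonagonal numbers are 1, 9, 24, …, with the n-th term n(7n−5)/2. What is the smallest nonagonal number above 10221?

Solve n(7n−5)/2 > 10221 for integer n.
The largest n with value ≤ 10221 is 54 (since 10071 ≤ 10221 < 10450), so the first above is n = 55, value 10450.

10450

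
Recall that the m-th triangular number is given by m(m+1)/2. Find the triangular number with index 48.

1176

48·49/2 = 2352/2 = 1176.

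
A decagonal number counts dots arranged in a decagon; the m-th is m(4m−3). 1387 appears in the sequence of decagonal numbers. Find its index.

19

Set n(4n−3) = 1387, giving 4n² − 3n − 1387 = 0.
So n = (3 + 149) / 8 = 152/8 = 19.
Check: 19·(4·19 − 3) = 1387. ✓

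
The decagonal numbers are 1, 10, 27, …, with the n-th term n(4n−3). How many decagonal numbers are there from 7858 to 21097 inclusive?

The n-th decagonal number is n(4n−3).
Smallest index with value ≥ 7858: n = 45 (giving 7965).
Largest index with value ≤ 21097: n = 73 (giving 21097).
Indices 45 through 73: 29 terms.

29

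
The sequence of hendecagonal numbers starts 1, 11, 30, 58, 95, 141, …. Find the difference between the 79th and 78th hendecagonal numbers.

Consecutive hendecagonal numbers differ by 9n − 8: here 9·79 − 8 = 703.

703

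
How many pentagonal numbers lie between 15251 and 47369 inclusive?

The n-th pentagonal number is n(3n−1)/2.
Smallest index with value ≥ 15251: n = 101 (giving 15251).
Largest index with value ≤ 47369: n = 177 (giving 46905).
Indices 101 through 177: 77 terms.

77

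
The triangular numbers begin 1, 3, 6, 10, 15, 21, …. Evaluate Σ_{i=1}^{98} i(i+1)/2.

161700

Σ i(i+1)/2 = (Σi² + Σi) / 2 over i = 1..98.
Σi = 4851 and Σi² = 318549.
(1·318549 + 1·4851) / 2 = 323400/2 = 161700.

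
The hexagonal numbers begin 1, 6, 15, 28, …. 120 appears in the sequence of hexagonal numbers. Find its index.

Set n(2n−1) = 120, giving 2n² − n − 120 = 0.
The discriminant is 1 + 8·120 = 961, and √961 = 31.
So n = (1 + 31) / 4 = 32/4 = 8.

8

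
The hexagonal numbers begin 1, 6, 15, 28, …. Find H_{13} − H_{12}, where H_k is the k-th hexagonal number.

Consecutive hexagonal numbers differ by 4n − 3: here 4·13 − 3 = 49.

49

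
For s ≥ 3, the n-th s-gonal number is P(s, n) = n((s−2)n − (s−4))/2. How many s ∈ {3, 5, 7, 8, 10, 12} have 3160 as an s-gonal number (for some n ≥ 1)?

s = 3: P(3, 79) = 3160. ✓
s = 5: P(5, 46) = 3151 and P(5, 47) = 3290; 3160 is not s-gonal.
s = 7: P(7, 35) = 3010 and P(7, 36) = 3186; 3160 is not s-gonal.
s = 8: P(8, 32) = 3008 and P(8, 33) = 3201; 3160 is not s-gonal.
s = 10: P(10, 28) = 3052 and P(10, 29) = 3277; 3160 is not s-gonal.
s = 12: P(12, 25) = 3025 and P(12, 26) = 3276; 3160 is not s-gonal.
Hits: s ∈ {3} → 1.

1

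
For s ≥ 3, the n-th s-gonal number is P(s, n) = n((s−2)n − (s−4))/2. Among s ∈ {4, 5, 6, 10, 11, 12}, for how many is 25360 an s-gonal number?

s = 4: P(4, 159) = 25281 and P(4, 160) = 25600; 25360 is not s-gonal.
s = 5: P(5, 130) = 25285 and P(5, 131) = 25676; 25360 is not s-gonal.
s = 6: P(6, 112) = 24976 and P(6, 113) = 25425; 25360 is not s-gonal.
s = 10: P(10, 80) = 25360. ✓
s = 11: P(11, 75) = 25050 and P(11, 76) = 25726; 25360 is not s-gonal.
s = 12: P(12, 71) = 24921 and P(12, 72) = 25632; 25360 is not s-gonal.
Hits: s ∈ {10} → 1.

1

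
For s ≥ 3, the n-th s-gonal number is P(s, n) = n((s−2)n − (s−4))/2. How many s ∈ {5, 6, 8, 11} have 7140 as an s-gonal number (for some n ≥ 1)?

1

s = 5: P(5, 69) = 7107 and P(5, 70) = 7315; 7140 is not s-gonal.
s = 6: P(6, 60) = 7140. ✓
s = 8: P(8, 49) = 7105 and P(8, 50) = 7400; 7140 is not s-gonal.
s = 11: P(11, 40) = 7060 and P(11, 41) = 7421; 7140 is not s-gonal.
Hits: s ∈ {6} → 1.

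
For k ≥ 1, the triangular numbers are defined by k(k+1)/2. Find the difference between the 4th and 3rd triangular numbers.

Consecutive triangular numbers differ by n: T_{4} − T_{3} = 4.

4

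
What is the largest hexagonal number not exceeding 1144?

Solve n(2n−1) ≤ 1144 for integer n.
n = 24 gives 1128 ≤ 1144, while n = 25 gives 1225 > 1144; so the answer is 1128.

1128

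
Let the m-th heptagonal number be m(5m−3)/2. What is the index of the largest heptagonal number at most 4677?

43

Solve n(5n−3)/2 ≤ 4677 for integer n.
n = 43 gives 4558 ≤ 4677, while n = 44 gives 4774 > 4677; so the answer is index 43.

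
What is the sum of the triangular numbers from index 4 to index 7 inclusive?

Σ i(i+1)/2 = (Σi² + Σi) / 2 over i = 4..7.
Σi = 28 − 6 = 22 and Σi² = 140 − 14 = 126.
(1·126 + 1·22) / 2 = 148/2 = 74.

74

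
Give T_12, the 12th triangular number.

78

The 12th triangular number is n(n+1)/2 with n = 12.
12·13/2 = 156/2 = 78.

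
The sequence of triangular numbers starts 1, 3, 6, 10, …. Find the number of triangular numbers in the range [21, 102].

The n-th triangular number is n(n+1)/2.
Smallest index with value ≥ 21: n = 6 (giving 21).
Largest index with value ≤ 102: n = 13 (giving 91).
Indices 6 through 13: 8 terms.

8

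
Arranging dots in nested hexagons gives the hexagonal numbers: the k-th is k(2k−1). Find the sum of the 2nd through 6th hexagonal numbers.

160

Σ i(2i−1) = 2Σi² − Σi over i = 2..6.
Σi = 21 − 1 = 20 and Σi² = 91 − 1 = 90.
2·90 − 1·20 = 160.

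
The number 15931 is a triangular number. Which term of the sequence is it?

178

Set n(n+1)/2 = 15931, giving n² + n − 31862 = 0.
The discriminant is 1 + 8·15931 = 127449, and √127449 = 357.
So n = (-1 + 357) / 2 = 356/2 = 178.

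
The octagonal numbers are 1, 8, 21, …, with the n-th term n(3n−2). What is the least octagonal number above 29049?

Solve n(3n−2) > 29049 for integer n.
The largest n with value ≤ 29049 is 98 (since 28616 ≤ 29049 < 29205), so the first above is n = 99, value 29205.

29205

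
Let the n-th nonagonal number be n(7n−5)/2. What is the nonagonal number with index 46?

7291

46·(7·46 − 5)/2 = 46·317/2 = 7291.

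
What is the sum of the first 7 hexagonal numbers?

252

Σ i(2i−1) = 2Σi² − Σi over i = 1..7.
Σi = 28 and Σi² = 140.
2·140 − 1·28 = 252.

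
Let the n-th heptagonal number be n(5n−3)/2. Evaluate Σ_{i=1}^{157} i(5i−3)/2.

3237183

Σ i(5i−3)/2 = (5Σi² − 3Σi) / 2 over i = 1..157.
Σi = 12403 and Σi² = 1302315.
(5·1302315 − 3·12403) / 2 = 6474366/2 = 3237183.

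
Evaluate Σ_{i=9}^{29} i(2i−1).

Σ i(2i−1) = 2Σi² − Σi over i = 9..29.
Σi = 435 − 36 = 399 and Σi² = 8555 − 204 = 8351.
2·8351 − 1·399 = 16303.

16303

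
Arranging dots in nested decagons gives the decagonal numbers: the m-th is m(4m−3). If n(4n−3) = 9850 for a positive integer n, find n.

Set n(4n−3) = 9850, giving 4n² − 3n − 9850 = 0.
So n = (3 + 397) / 8 = 400/8 = 50.
Check: 50·(4·50 − 3) = 9850. ✓

50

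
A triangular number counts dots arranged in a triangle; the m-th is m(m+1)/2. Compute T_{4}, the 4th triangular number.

4·5/2 = 20/2 = 10.

10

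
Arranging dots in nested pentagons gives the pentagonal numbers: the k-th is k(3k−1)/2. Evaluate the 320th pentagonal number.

320·(3·320 − 1)/2 = 320·959/2 = 153440.

153440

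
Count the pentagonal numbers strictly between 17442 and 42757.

60

The n-th pentagonal number is n(3n−1)/2.
Smallest index with value > 17442: n = 109 (giving 17767).
Largest index with value < 42757: n = 168 (giving 42252).
Indices 109 through 168: 60 terms.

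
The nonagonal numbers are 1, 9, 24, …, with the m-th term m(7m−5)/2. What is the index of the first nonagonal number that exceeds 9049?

Solve n(7n−5)/2 > 9049 for integer n.
The largest n with value ≤ 9049 is 51 (since 8976 ≤ 9049 < 9334), so the first above is n = 52, value 9334.

52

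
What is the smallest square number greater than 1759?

1764

Solve n² > 1759 for integer n.
The largest n with value ≤ 1759 is 41 (since 1681 ≤ 1759 < 1764), so the first above is n = 42, value 1764.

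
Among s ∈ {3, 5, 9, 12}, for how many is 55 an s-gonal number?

1

s = 3: P(3, 10) = 55. ✓
s = 5: P(5, 6) = 51 and P(5, 7) = 70; 55 is not s-gonal.
s = 9: P(9, 4) = 46 and P(9, 5) = 75; 55 is not s-gonal.
s = 12: P(12, 3) = 33 and P(12, 4) = 64; 55 is not s-gonal.
Hits: s ∈ {3} → 1.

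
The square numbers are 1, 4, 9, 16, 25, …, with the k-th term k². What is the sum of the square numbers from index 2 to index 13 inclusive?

818

Σ_{i=2}^{13} i² = 819 − 1 = 818.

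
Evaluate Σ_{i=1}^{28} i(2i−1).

Σ i(2i−1) = 2Σi² − Σi over i = 1..28.
Σi = 406 and Σi² = 7714.
2·7714 − 1·406 = 15022.

15022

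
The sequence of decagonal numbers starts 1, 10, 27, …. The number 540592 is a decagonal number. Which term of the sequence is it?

368

Set n(4n−3) = 540592, giving 4n² − 3n − 540592 = 0.
The discriminant is 9 + 16·540592 = 8649481, and √8649481 = 2941.
So n = (3 + 2941) / 8 = 2944/8 = 368.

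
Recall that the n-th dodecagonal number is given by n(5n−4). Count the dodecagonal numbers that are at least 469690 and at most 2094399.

341

The n-th dodecagonal number is n(5n−4).
Smallest index with value ≥ 469690: n = 307 (giving 470017).
Largest index with value ≤ 2094399: n = 647 (giving 2090457).
Indices 307 through 647: 341 terms.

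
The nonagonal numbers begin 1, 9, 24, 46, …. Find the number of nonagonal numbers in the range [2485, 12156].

32

The n-th nonagonal number is n(7n−5)/2.
Smallest index with value ≥ 2485: n = 28 (giving 2674).
Largest index with value ≤ 12156: n = 59 (giving 12036).
Indices 28 through 59: 32 terms.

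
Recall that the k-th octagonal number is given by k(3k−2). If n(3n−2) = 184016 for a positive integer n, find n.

248

Set n(3n−2) = 184016, giving 3n² − 2n − 184016 = 0.
So n = (2 + 1486) / 6 = 1488/6 = 248.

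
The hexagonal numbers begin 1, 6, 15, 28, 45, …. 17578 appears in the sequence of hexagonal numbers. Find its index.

Set n(2n−1) = 17578, giving 2n² − n − 17578 = 0.
The discriminant is 1 + 8·17578 = 140625, and √140625 = 375.
So n = (1 + 375) / 4 = 376/4 = 94.
Check: 94·(2·94 − 1) = 17578. ✓

94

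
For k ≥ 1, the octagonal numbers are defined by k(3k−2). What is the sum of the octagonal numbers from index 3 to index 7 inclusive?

Σ i(3i−2) = 3Σi² − 2Σi over i = 3..7.
Σi = 28 − 3 = 25 and Σi² = 140 − 5 = 135.
3·135 − 2·25 = 355.

355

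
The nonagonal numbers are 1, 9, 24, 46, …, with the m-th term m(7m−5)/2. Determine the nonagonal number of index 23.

The 23rd nonagonal number is n(7n−5)/2 with n = 23.
23·(7·23 − 5)/2 = 23·156/2 = 23·78 = 1794.

1794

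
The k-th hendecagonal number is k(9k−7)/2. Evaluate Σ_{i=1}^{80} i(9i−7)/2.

771120

Σ i(9i−7)/2 = (9Σi² − 7Σi) / 2 over i = 1..80.
Σi = 3240 and Σi² = 173880.
(9·173880 − 7·3240) / 2 = 1542240/2 = 771120.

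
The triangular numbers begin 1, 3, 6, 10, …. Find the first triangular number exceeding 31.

36

Solve n(n+1)/2 > 31 for integer n.
The largest n with value ≤ 31 is 7 (since 28 ≤ 31 < 36), so the first above is n = 8, value 36.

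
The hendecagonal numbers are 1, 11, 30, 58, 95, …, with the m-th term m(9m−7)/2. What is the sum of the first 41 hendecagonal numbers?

Σ i(9i−7)/2 = (9Σi² − 7Σi) / 2 over i = 1..41.
Σi = 861 and Σi² = 23821.
(9·23821 − 7·861) / 2 = 208362/2 = 104181.

104181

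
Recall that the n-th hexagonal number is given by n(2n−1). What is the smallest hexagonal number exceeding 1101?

1128

Solve n(2n−1) > 1101 for integer n.
The largest n with value ≤ 1101 is 23 (since 1035 ≤ 1101 < 1128), so the first above is n = 24, value 1128.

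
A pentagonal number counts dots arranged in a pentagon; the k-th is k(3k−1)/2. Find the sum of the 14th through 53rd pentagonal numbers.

Σ i(3i−1)/2 = (3Σi² − Σi) / 2 over i = 14..53.
Σi = 1431 − 91 = 1340 and Σi² = 51039 − 819 = 50220.
(3·50220 − 1·1340) / 2 = 149320/2 = 74660.

74660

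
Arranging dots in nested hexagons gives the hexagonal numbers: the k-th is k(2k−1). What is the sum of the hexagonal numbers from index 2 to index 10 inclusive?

Σ i(2i−1) = 2Σi² − Σi over i = 2..10.
Σi = 55 − 1 = 54 and Σi² = 385 − 1 = 384.
2·384 − 1·54 = 714.

714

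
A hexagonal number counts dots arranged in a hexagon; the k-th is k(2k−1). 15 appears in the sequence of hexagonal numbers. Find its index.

3

Set n(2n−1) = 15, giving 2n² − n − 15 = 0.
The discriminant is 1 + 8·15 = 121, and √121 = 11.
So n = (1 + 11) / 4 = 12/4 = 3.
Check: 3·(2·3 − 1) = 15. ✓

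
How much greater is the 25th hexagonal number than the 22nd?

25·(2·25 − 1) = 1225 and 22·(2·22 − 1) = 946.
Difference: 1225 − 946 = 279.

279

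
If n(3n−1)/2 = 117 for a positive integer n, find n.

9

Set n(3n−1)/2 = 117, giving 3n² − n − 234 = 0.
The discriminant is 1 + 24·117 = 2809, and √2809 = 53.
So n = (1 + 53) / 6 = 54/6 = 9.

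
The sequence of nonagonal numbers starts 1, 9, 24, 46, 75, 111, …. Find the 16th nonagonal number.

856

The 16th nonagonal number is n(7n−5)/2 with n = 16.
16·(7·16 − 5)/2 = 16·107/2 = 856.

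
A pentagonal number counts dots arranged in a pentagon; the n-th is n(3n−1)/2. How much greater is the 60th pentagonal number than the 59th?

Consecutive pentagonal numbers differ by 3n − 2: here 3·60 − 2 = 178.

178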